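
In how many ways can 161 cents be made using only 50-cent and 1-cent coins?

We need non-negative integers (x, y) with 50x + 1y = 161.
For each x from 0 to 3, check if (161 - 50x) is a non-negative multiple of 1.
Solutions (x, y): (0,161), (1,111), (2,61), (3,11)
Count: 4

4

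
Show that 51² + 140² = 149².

Compute a² + b²:
51² + 140² = 2601 + 19600 = 22201
Compute c²:
149² = 22201
Since 22201 = 22201, it is a Pythagorean triple.

Yes, it is a Pythagorean triple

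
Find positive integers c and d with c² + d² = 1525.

We need to find integers c, d > 0 such that c² + d² = 1525.
Trying c = 2: d² = 1525 - 2² = 1525 - 4 = 1521
d = 39
Check: 2² + 39² = 4 + 1521 = 1525 ✓

1525 = 2² + 39²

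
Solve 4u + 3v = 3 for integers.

Step 1: Check solvability.
gcd(4, 3) = 1
Since 1 divides 3, solutions exist.

Step 2: Apply extended Euclidean algorithm to find gcd.
We find integers such that 4*x0 + 3*y0 = 1

Step 3: Scale the particular solution.
Multiply by 3/1 = 3:
u = 3, v = -3

Step 4: Verify.
4*(3) + 3*(-3) = 3 = 3 ✓

u = 3, v = -3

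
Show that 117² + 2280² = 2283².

Compute a² + b²:
117² + 2280² = 13689 + 5198400 = 5212089
Compute c²:
2283² = 5212089
Since 5212089 = 5212089, it is a Pythagorean triple.

Yes, it is a Pythagorean triple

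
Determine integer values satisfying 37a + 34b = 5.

Step 1: Check solvability.
gcd(37, 34) = 1
Since 1 divides 5, solutions exist.

Step 2: Apply extended Euclidean algorithm to find gcd.
We find integers such that 37*x0 + 34*y0 = 1

Step 3: Scale the particular solution.
Multiply by 5/1 = 5:
a = -55, b = 60

Step 4: Verify.
37*(-55) + 34*(60) = 5 = 5 ✓

a = -55, b = 60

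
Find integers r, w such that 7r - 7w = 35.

Step 1: Check solvability.
gcd(7, 7) = 7
Since 7 divides 35, solutions exist.

Step 2: Apply extended Euclidean algorithm to find gcd.
We find integers such that 7*x0 + 7*y0 = 7

Step 3: Scale the particular solution.
Multiply by 35/7 = 5:
r = 0, w = -5

Step 4: Verify.
7*(0) - 7*(-5) = 35 = 35 ✓

r = 0, w = -5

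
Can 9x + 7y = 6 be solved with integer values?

Step 1: Compute gcd(9, 7).
gcd(9, 7) = 1

Step 2: Check divisibility.
Does 1 divide 6? 6 = 1 x 6, so yes.

By the theorem on linear Diophantine equations, 9x + 7y = 6 has integer solutions if and only if gcd(9, 7) divides 6. Since 1 | 6, solutions exist.

Yes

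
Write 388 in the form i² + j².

We need to find integers i, j > 0 such that i² + j² = 388.
Trying i = 8: j² = 388 - 8² = 388 - 64 = 324
j = 18
Check: 8² + 18² = 64 + 324 = 388 ✓

388 = 8² + 18²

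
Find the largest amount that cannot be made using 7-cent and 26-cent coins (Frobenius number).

For two coprime denominations a and b, the Frobenius number (largest value not representable as a non-negative combination) is ab - a - b.
Here gcd(7, 26) = 1, so they are coprime.
F(7, 26) = 7·26 - 7 - 26 = 182 - 33 = 149

149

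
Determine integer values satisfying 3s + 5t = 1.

Step 1: Check solvability.
gcd(3, 5) = 1
Since 1 divides 1, solutions exist.

Step 2: Apply extended Euclidean algorithm to find gcd.
We find integers such that 3*x0 + 5*y0 = 1

Step 3: Scale the particular solution.
Multiply by 1/1 = 1:
s = 2, t = -1

Step 4: Verify.
3*(2) + 5*(-1) = 1 = 1 ✓

s = 2, t = -1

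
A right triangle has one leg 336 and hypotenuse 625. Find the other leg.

a² = c² - b² = 390625 - 112896 = 277729
a = 527

527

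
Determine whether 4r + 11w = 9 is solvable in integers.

Step 1: Compute gcd(4, 11).
gcd(4, 11) = 1

Step 2: Check divisibility.
Does 1 divide 9? 9 = 1 x 9, so yes.

By the theorem on linear Diophantine equations, 4r + 11w = 9 has integer solutions if and only if gcd(4, 11) divides 9. Since 1 | 9, solutions exist.

Yes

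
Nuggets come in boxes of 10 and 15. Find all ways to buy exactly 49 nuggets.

We need non-negative integers (x, y) with 10x + 15y = 49.
For each x in 0..4, check if 49 - 10x is a non-negative multiple of 15.
No x yields an integer y ≥ 0.

No solution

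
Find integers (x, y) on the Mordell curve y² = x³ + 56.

Try small integer x values and check whether x³ + 56 is a perfect square.
x = 2: x³ + 56 = 2³ + 56 = 8 + 56 = 64
Is 64 a perfect square? 8² = 64 ✓
So (x, y) = (2, 8) is a solution.

x = 2, y = 8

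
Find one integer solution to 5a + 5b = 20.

Step 1: Check solvability.
gcd(5, 5) = 5
Since 5 divides 20, solutions exist.

Step 2: Apply extended Euclidean algorithm to find gcd.
We find integers such that 5*x0 + 5*y0 = 5

Step 3: Scale the particular solution.
Multiply by 20/5 = 4:
a = 0, b = 4

Step 4: Verify.
5*(0) + 5*(4) = 20 = 20 ✓

a = 0, b = 4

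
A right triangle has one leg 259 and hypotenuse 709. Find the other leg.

b² = c² - a² = 502681 - 67081 = 435600
b = 660

660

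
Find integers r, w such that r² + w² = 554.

We need to find integers r, w > 0 such that r² + w² = 554.
Trying r = 5: w² = 554 - 5² = 554 - 25 = 529
w = 23
Check: 5² + 23² = 25 + 529 = 554 ✓

554 = 5² + 23²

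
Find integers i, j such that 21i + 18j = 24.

Step 1: Check solvability.
gcd(21, 18) = 3
Since 3 divides 24, solutions exist.

Step 2: Apply extended Euclidean algorithm to find gcd.
We find integers such that 21*x0 + 18*y0 = 3

Step 3: Scale the particular solution.
Multiply by 24/3 = 8:
i = 8, j = -8

Step 4: Verify.
21*(8) + 18*(-8) = 24 = 24 ✓

i = 8, j = -8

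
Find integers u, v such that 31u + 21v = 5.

Step 1: Check solvability.
gcd(31, 21) = 1
Since 1 divides 5, solutions exist.

Step 2: Apply extended Euclidean algorithm to find gcd.
We find integers such that 31*x0 + 21*y0 = 1

Step 3: Scale the particular solution.
Multiply by 5/1 = 5:
u = -10, v = 15

Step 4: Verify.
31*(-10) + 21*(15) = 5 = 5 ✓

u = -10, v = 15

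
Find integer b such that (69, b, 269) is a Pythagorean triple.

b² = c² - a² = 269² - 69² = 72361 - 4761 = 67600
b = sqrt(67600) = 260

260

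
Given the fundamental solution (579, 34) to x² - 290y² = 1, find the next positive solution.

Solutions to x² - Dy² = 1 are generated by powers of (x₀ + y₀√D).
The next solution satisfies x₁ + y₁√290 = (x₀ + y₀√290)², giving:
x₁ = x₀² + 290y₀² = 579² + 290·34² = 335241 + 335240 = 670481
y₁ = 2x₀y₀ = 2·579·34 = 39372

Verify: 670481² - 290·39372² = 449544771361 - 449544771360 = 1 ✓

x = 670481, y = 39372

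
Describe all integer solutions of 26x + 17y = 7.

Step 1: Compute gcd(26, 17) = 1.
Since 1 divides 7, solutions exist.

Step 2: Find a particular solution using extended Euclidean algorithm.
We get x₀ = 14, y₀ = -21.
Check: 26*14 + 17*-21 = 7 = 7 ✓

Step 3: Write the general solution.
x = 14 + (17/1)t = 14 + 17t
y = -21 - (26/1)t = -21 - 26t
for any integer t.

x = 14 + 17t, y = -21 - 26t for integer t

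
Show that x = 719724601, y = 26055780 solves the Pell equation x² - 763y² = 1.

Compute x² = 719724601² = 518003501284609201
Compute 763y² = 763·26055780² = 763·678903671408400 = 518003501284609200
x² - 763y² = 518003501284609201 - 518003501284609200 = 1
Since this equals 1, (719724601, 26055780) is a solution.

Yes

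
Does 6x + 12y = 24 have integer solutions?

Step 1: Compute gcd(6, 12).
gcd(6, 12) = 6

Step 2: Check divisibility.
Does 6 divide 24? 24 = 6 x 4, so yes.

By the theorem on linear Diophantine equations, 6x + 12y = 24 has integer solutions if and only if gcd(6, 12) divides 24. Since 6 | 24, solutions exist.

Yes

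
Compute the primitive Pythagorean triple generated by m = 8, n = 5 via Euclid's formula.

a = m² - n² = 8² - 5² = 64 - 25 = 39
b = 2mn = 2·8·5 = 80
c = m² + n² = 64 + 25 = 89
Verify: 39² + 80² = 1521 + 6400 = 7921 = 89² ✓

(39, 80, 89)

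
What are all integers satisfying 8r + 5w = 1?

Step 1: Compute gcd(8, 5) = 1.
Since 1 divides 1, solutions exist.

Step 2: Find a particular solution using extended Euclidean algorithm.
We get r₀ = 2, w₀ = -3.
Check: 8*2 + 5*-3 = 1 = 1 ✓

Step 3: Write the general solution.
r = 2 + (5/1)t = 2 + 5t
w = -3 - (8/1)t = -3 - 8t
for any integer t.

r = 2 + 5t, w = -3 - 8t for integer t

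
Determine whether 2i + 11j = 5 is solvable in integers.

Step 1: Compute gcd(2, 11).
gcd(2, 11) = 1

Step 2: Check divisibility.
Does 1 divide 5? 5 = 1 x 5, so yes.

By the theorem on linear Diophantine equations, 2i + 11j = 5 has integer solutions if and only if gcd(2, 11) divides 5. Since 1 | 5, solutions exist.

Yes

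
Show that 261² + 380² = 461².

Compute a² + b²:
261² + 380² = 68121 + 144400 = 212521
Compute c²:
461² = 212521
Since 212521 = 212521, it is a Pythagorean triple.

Yes, it is a Pythagorean triple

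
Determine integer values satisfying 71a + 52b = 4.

Step 1: Check solvability.
gcd(71, 52) = 1
Since 1 divides 4, solutions exist.

Step 2: Apply extended Euclidean algorithm to find gcd.
We find integers such that 71*x0 + 52*y0 = 1

Step 3: Scale the particular solution.
Multiply by 4/1 = 4:
a = 44, b = -60

Step 4: Verify.
71*(44) + 52*(-60) = 4 = 4 ✓

a = 44, b = -60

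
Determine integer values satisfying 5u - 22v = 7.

Step 1: Check solvability.
gcd(5, 22) = 1
Since 1 divides 7, solutions exist.

Step 2: Apply extended Euclidean algorithm to find gcd.
We find integers such that 5*x0 + 22*y0 = 1

Step 3: Scale the particular solution.
Multiply by 7/1 = 7:
u = 63, v = 14

Step 4: Verify.
5*(63) - 22*(14) = 7 = 7 ✓

u = 63, v = 14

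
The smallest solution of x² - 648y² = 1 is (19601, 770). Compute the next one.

Solutions to x² - Dy² = 1 are generated by powers of (x₀ + y₀√D).
The next solution satisfies x₁ + y₁√648 = (x₀ + y₀√648)², giving:
x₁ = x₀² + 648y₀² = 19601² + 648·770² = 384199201 + 384199200 = 768398401
y₁ = 2x₀y₀ = 2·19601·770 = 30185540

Verify: 768398401² - 648·30185540² = 590436102659356801 - 590436102659356800 = 1 ✓

x = 768398401, y = 30185540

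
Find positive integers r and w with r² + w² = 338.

We need to find integers r, w > 0 such that r² + w² = 338.
Trying r = 7: w² = 338 - 7² = 338 - 49 = 289
w = 17
Check: 7² + 17² = 49 + 289 = 338 ✓

338 = 7² + 17²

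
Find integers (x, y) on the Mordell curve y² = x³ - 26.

Try small integer x values and check whether x³ - 26 is a perfect square.
x = 3: x³ - 26 = 3³ - 26 = 27 - 26 = 1
Is 1 a perfect square? 1² = 1 ✓
So (x, y) = (3, 1) is a solution.

x = 3, y = 1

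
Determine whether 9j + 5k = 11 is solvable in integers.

Step 1: Compute gcd(9, 5).
gcd(9, 5) = 1

Step 2: Check divisibility.
Does 1 divide 11? 11 = 1 x 11, so yes.

By the theorem on linear Diophantine equations, 9j + 5k = 11 has integer solutions if and only if gcd(9, 5) divides 11. Since 1 | 11, solutions exist.

Yes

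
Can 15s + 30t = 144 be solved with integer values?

Step 1: Compute gcd(15, 30).
gcd(15, 30) = 15

Step 2: Check divisibility.
Does 15 divide 144? 144 = 15 x 9 + 9, so no.

By the theorem on linear Diophantine equations, 15s + 30t = 144 has integer solutions if and only if gcd(15, 30) divides 144. Since 15 does not divide 144, no solutions exist.

No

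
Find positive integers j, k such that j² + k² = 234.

Search for j with 234 - j² a perfect square.
j = 3: 234 - 3² = 234 - 9 = 225 = 15² ✓
So j = 3, k = 15.

j = 3, k = 15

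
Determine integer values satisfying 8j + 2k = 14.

Step 1: Check solvability.
gcd(8, 2) = 2
Since 2 divides 14, solutions exist.

Step 2: Apply extended Euclidean algorithm to find gcd.
We find integers such that 8*x0 + 2*y0 = 2

Step 3: Scale the particular solution.
Multiply by 14/2 = 7:
j = 0, k = 7

Step 4: Verify.
8*(0) + 2*(7) = 14 = 14 ✓

j = 0, k = 7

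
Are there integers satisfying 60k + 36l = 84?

Step 1: Compute gcd(60, 36).
gcd(60, 36) = 12

Step 2: Check divisibility.
Does 12 divide 84? 84 = 12 x 7, so yes.

By the theorem on linear Diophantine equations, 60k + 36l = 84 has integer solutions if and only if gcd(60, 36) divides 84. Since 12 | 84, solutions exist.

Yes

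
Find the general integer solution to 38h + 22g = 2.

Step 1: Compute gcd(38, 22) = 2.
Since 2 divides 2, solutions exist.

Step 2: Find a particular solution using extended Euclidean algorithm.
We get h₀ = -4, g₀ = 7.
Check: 38*-4 + 22*7 = 2 = 2 ✓

Step 3: Write the general solution.
h = -4 + (22/2)t = -4 + 11t
g = 7 - (38/2)t = 7 - 19t
for any integer t.

h = -4 + 11t, g = 7 - 19t for integer t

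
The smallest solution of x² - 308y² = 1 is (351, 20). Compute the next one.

Solutions to x² - Dy² = 1 are generated by powers of (x₀ + y₀√D).
The next solution satisfies x₁ + y₁√308 = (x₀ + y₀√308)², giving:
x₁ = x₀² + 308y₀² = 351² + 308·20² = 123201 + 123200 = 246401
y₁ = 2x₀y₀ = 2·351·20 = 14040

Verify: 246401² - 308·14040² = 60713452801 - 60713452800 = 1 ✓

x = 246401, y = 14040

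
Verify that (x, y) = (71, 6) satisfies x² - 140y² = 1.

Compute x² = 71² = 5041
Compute 140y² = 140·6² = 140·36 = 5040
x² - 140y² = 5041 - 5040 = 1
Since this equals 1, (71, 6) is a solution.

Yes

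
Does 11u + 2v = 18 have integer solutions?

Step 1: Compute gcd(11, 2).
gcd(11, 2) = 1

Step 2: Check divisibility.
Does 1 divide 18? 18 = 1 x 18, so yes.

By the theorem on linear Diophantine equations, 11u + 2v = 18 has integer solutions if and only if gcd(11, 2) divides 18. Since 1 | 18, solutions exist.

Yes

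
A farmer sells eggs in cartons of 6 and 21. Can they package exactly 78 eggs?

We need non-negative a, b with 6a + 21b = 78.
gcd(6, 21) = 3 divides 78.
Try a = 6: 21b = 78 - 36 = 42, so b = 2.
One way: 6 cartons of 6 and 2 cartons of 21.

Yes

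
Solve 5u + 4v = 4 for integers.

Step 1: Check solvability.
gcd(5, 4) = 1
Since 1 divides 4, solutions exist.

Step 2: Apply extended Euclidean algorithm to find gcd.
We find integers such that 5*x0 + 4*y0 = 1

Step 3: Scale the particular solution.
Multiply by 4/1 = 4:
u = 4, v = -4

Step 4: Verify.
5*(4) + 4*(-4) = 4 = 4 ✓

u = 4, v = -4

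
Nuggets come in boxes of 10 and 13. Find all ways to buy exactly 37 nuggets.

We need non-negative integers (x, y) with 10x + 13y = 37.
For each x in 0..3, check if 37 - 10x is a non-negative multiple of 13.
No x yields an integer y ≥ 0.

No solution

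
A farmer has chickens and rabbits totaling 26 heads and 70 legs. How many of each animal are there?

Let c = chickens, r = rabbits.
Heads: c + r = 26
Legs: 2c + 4r = 70
From the first equation, c = 26 - r. Substitute:
2(26 - r) + 4r = 70
52 + 2r = 70
r = (70 - 52)/2 = 9
c = 26 - 9 = 17

Chickens: 17, Rabbits: 9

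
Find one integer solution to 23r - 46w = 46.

Step 1: Check solvability.
gcd(23, 46) = 23
Since 23 divides 46, solutions exist.

Step 2: Apply extended Euclidean algorithm to find gcd.
We find integers such that 23*x0 + 46*y0 = 23

Step 3: Scale the particular solution.
Multiply by 46/23 = 2:
r = 2, w = 0

Step 4: Verify.
23*(2) - 46*(0) = 46 = 46 ✓

r = 2, w = 0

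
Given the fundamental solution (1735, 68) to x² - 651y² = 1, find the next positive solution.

Solutions to x² - Dy² = 1 are generated by powers of (x₀ + y₀√D).
The next solution satisfies x₁ + y₁√651 = (x₀ + y₀√651)², giving:
x₁ = x₀² + 651y₀² = 1735² + 651·68² = 3010225 + 3010224 = 6020449
y₁ = 2x₀y₀ = 2·1735·68 = 235960

Verify: 6020449² - 651·235960² = 36245806161601 - 36245806161600 = 1 ✓

x = 6020449, y = 235960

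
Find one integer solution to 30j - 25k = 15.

Step 1: Check solvability.
gcd(30, 25) = 5
Since 5 divides 15, solutions exist.

Step 2: Apply extended Euclidean algorithm to find gcd.
We find integers such that 30*x0 + 25*y0 = 5

Step 3: Scale the particular solution.
Multiply by 15/5 = 3:
j = 3, k = 3

Step 4: Verify.
30*(3) - 25*(3) = 15 = 15 ✓

j = 3, k = 3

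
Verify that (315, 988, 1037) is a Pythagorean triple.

Compute a² + b² = 315² + 988² = 99225 + 976144 = 1075369
Compute c² = 1037² = 1075369
Since 1075369 = 1075369, confirmed.

Yes, it is a Pythagorean triple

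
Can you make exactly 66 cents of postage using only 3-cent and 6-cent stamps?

We need non-negative x, y with 3x + 6y = 66.
gcd(3, 6) = 3 divides 66, so integer solutions exist.
Search for a non-negative one: x = 0 gives 6y = 66 - 0 = 66, so y = 11.
Check: 3·0 + 6·11 = 66 ✓

Yes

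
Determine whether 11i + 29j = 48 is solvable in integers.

Step 1: Compute gcd(11, 29).
gcd(11, 29) = 1

Step 2: Check divisibility.
Does 1 divide 48? 48 = 1 x 48, so yes.

By the theorem on linear Diophantine equations, 11i + 29j = 48 has integer solutions if and only if gcd(11, 29) divides 48. Since 1 | 48, solutions exist.

Yes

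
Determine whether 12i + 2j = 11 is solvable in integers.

Step 1: Compute gcd(12, 2).
gcd(12, 2) = 2

Step 2: Check divisibility.
Does 2 divide 11? 11 = 2 x 5 + 1, so no.

By the theorem on linear Diophantine equations, 12i + 2j = 11 has integer solutions if and only if gcd(12, 2) divides 11. Since 2 does not divide 11, no solutions exist.

No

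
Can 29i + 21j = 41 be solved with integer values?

Step 1: Compute gcd(29, 21).
gcd(29, 21) = 1

Step 2: Check divisibility.
Does 1 divide 41? 41 = 1 x 41, so yes.

By the theorem on linear Diophantine equations, 29i + 21j = 41 has integer solutions if and only if gcd(29, 21) divides 41. Since 1 | 41, solutions exist.

Yes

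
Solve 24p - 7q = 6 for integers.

Step 1: Check solvability.
gcd(24, 7) = 1
Since 1 divides 6, solutions exist.

Step 2: Apply extended Euclidean algorithm to find gcd.
We find integers such that 24*x0 + 7*y0 = 1

Step 3: Scale the particular solution.
Multiply by 6/1 = 6:
p = -12, q = -42

Step 4: Verify.
24*(-12) - 7*(-42) = 6 = 6 ✓

p = -12, q = -42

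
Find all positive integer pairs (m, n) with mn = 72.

The positive divisors of 72 are: 1, 2, 3, 4, 6, 8, 9, 12, 18, 24, 36, 72.
Each divisor d gives the pair (d, 72/d):
(1, 72), (2, 36), (3, 24), (4, 18), (6, 12), (8, 9), (9, 8), (12, 6), (18, 4), (24, 3), (36, 2), (72, 1)

(1, 72), (2, 36), (3, 24), (4, 18), (6, 12), (8, 9), (9, 8), (12, 6), (18, 4), (24, 3), (36, 2), (72, 1)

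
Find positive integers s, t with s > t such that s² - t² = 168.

Factor: s² - t² = (s+t)(s-t) = 168.
We need two factors of 168 with the same parity.
Use s+t = 84 and s-t = 2 (product 84·2 = 168).
Adding: 2s = 86, so s = 43.
Subtracting: 2t = 82, so t = 41.
Check: 43² - 41² = 1849 - 1681 = 168 ✓

s = 43, t = 41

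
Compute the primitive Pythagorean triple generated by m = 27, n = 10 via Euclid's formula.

a = m² - n² = 27² - 10² = 729 - 100 = 629
b = 2mn = 2·27·10 = 540
c = m² + n² = 729 + 100 = 829
Verify: 629² + 540² = 395641 + 291600 = 687241 = 829² ✓

(629, 540, 829)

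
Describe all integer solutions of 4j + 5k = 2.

Step 1: Compute gcd(4, 5) = 1.
Since 1 divides 2, solutions exist.

Step 2: Find a particular solution using extended Euclidean algorithm.
We get j₀ = -2, k₀ = 2.
Check: 4*-2 + 5*2 = 2 = 2 ✓

Step 3: Write the general solution.
j = -2 + (5/1)t = -2 + 5t
k = 2 - (4/1)t = 2 - 4t
for any integer t.

j = -2 + 5t, k = 2 - 4t for integer t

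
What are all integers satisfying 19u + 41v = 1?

Step 1: Compute gcd(19, 41) = 1.
Since 1 divides 1, solutions exist.

Step 2: Find a particular solution using extended Euclidean algorithm.
We get u₀ = 13, v₀ = -6.
Check: 19*13 + 41*-6 = 1 = 1 ✓

Step 3: Write the general solution.
u = 13 + (41/1)t = 13 + 41t
v = -6 - (19/1)t = -6 - 19t
for any integer t.

u = 13 + 41t, v = -6 - 19t for integer t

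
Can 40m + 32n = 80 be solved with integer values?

Step 1: Compute gcd(40, 32).
gcd(40, 32) = 8

Step 2: Check divisibility.
Does 8 divide 80? 80 = 8 x 10, so yes.

By the theorem on linear Diophantine equations, 40m + 32n = 80 has integer solutions if and only if gcd(40, 32) divides 80. Since 8 | 80, solutions exist.

Yes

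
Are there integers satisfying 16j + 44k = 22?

Step 1: Compute gcd(16, 44).
gcd(16, 44) = 4

Step 2: Check divisibility.
Does 4 divide 22? 22 = 4 x 5 + 2, so no.

By the theorem on linear Diophantine equations, 16j + 44k = 22 has integer solutions if and only if gcd(16, 44) divides 22. Since 4 does not divide 22, no solutions exist.

No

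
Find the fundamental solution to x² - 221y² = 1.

We seek the smallest positive integers (x, y) with x² - 221y² = 1, i.e., x² = 221y² + 1.
Try successive y values:
y = 1: x² = 221·1² + 1 = 222, not a perfect square
y = 2: x² = 221·2² + 1 = 885, not a perfect square
y = 3: x² = 221·3² + 1 = 1990, not a perfect square
... continuing the search (or via continued fractions) ...
y = 112: x² = 221·112² + 1 = 2772225, x = 1665 ✓

Verify: 1665² - 221·112² = 2772225 - 2772224 = 1 ✓

x = 1665, y = 112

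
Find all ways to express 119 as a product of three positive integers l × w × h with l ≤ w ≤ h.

Iterate l from 1 to ⌊119^(1/3)⌋. For each l dividing 119, iterate w ≥ l with w dividing 119/l, and set h = 119/(l·w).
Triples found (2): (1×1×119), (1×7×17)

(1×1×119), (1×7×17)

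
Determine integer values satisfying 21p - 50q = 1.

Step 1: Check solvability.
gcd(21, 50) = 1
Since 1 divides 1, solutions exist.

Step 2: Apply extended Euclidean algorithm to find gcd.
We find integers such that 21*x0 + 50*y0 = 1

Step 3: Scale the particular solution.
Multiply by 1/1 = 1:
p = -19, q = -8

Step 4: Verify.
21*(-19) - 50*(-8) = 1 = 1 ✓

p = -19, q = -8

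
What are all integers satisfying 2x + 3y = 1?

Step 1: Compute gcd(2, 3) = 1.
Since 1 divides 1, solutions exist.

Step 2: Find a particular solution using extended Euclidean algorithm.
We get x₀ = -1, y₀ = 1.
Check: 2*-1 + 3*1 = 1 = 1 ✓

Step 3: Write the general solution.
x = -1 + (3/1)t = -1 + 3t
y = 1 - (2/1)t = 1 - 2t
for any integer t.

x = -1 + 3t, y = 1 - 2t for integer t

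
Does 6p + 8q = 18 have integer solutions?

Step 1: Compute gcd(6, 8).
gcd(6, 8) = 2

Step 2: Check divisibility.
Does 2 divide 18? 18 = 2 x 9, so yes.

By the theorem on linear Diophantine equations, 6p + 8q = 18 has integer solutions if and only if gcd(6, 8) divides 18. Since 2 | 18, solutions exist.

Yes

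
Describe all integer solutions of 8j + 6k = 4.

Step 1: Compute gcd(8, 6) = 2.
Since 2 divides 4, solutions exist.

Step 2: Find a particular solution using extended Euclidean algorithm.
We get j₀ = 2, k₀ = -2.
Check: 8*2 + 6*-2 = 4 = 4 ✓

Step 3: Write the general solution.
j = 2 + (6/2)t = 2 + 3t
k = -2 - (8/2)t = -2 - 4t
for any integer t.

j = 2 + 3t, k = -2 - 4t for integer t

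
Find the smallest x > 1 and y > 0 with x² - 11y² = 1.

We seek the smallest positive integers (x, y) with x² - 11y² = 1, i.e., x² = 11y² + 1.
Try successive y values:
y = 1: x² = 11·1² + 1 = 12, not a perfect square
y = 2: x² = 11·2² + 1 = 45, not a perfect square
y = 3: x² = 11·3² + 1 = 100, x = 10 ✓

Verify: 10² - 11·3² = 100 - 99 = 1 ✓

x = 10, y = 3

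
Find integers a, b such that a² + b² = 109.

We need to find integers a, b > 0 such that a² + b² = 109.
Trying a = 3: b² = 109 - 3² = 109 - 9 = 100
b = 10
Check: 3² + 10² = 9 + 100 = 109 ✓

109 = 3² + 10²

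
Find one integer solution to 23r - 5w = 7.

Step 1: Check solvability.
gcd(23, 5) = 1
Since 1 divides 7, solutions exist.

Step 2: Apply extended Euclidean algorithm to find gcd.
We find integers such that 23*x0 + 5*y0 = 1

Step 3: Scale the particular solution.
Multiply by 7/1 = 7:
r = 14, w = 63

Step 4: Verify.
23*(14) - 5*(63) = 7 = 7 ✓

r = 14, w = 63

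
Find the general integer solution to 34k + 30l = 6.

Step 1: Compute gcd(34, 30) = 2.
Since 2 divides 6, solutions exist.

Step 2: Find a particular solution using extended Euclidean algorithm.
We get k₀ = -21, l₀ = 24.
Check: 34*-21 + 30*24 = 6 = 6 ✓

Step 3: Write the general solution.
k = -21 + (30/2)t = -21 + 15t
l = 24 - (34/2)t = 24 - 17t
for any integer t.

k = -21 + 15t, l = 24 - 17t for integer t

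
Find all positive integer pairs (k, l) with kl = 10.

The positive divisors of 10 are: 1, 2, 5, 10.
Each divisor d gives the pair (d, 10/d):
(1, 10), (2, 5), (5, 2), (10, 1)

(1, 10), (2, 5), (5, 2), (10, 1)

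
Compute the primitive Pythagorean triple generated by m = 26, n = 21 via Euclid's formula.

a = m² - n² = 26² - 21² = 676 - 441 = 235
b = 2mn = 2·26·21 = 1092
c = m² + n² = 676 + 441 = 1117
Verify: 235² + 1092² = 55225 + 1192464 = 1247689 = 1117² ✓

(235, 1092, 1117)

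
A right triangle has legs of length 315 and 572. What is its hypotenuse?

c² = a² + b² = 315² + 572² = 99225 + 327184 = 426409
c = 653

653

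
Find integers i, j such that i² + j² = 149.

We need to find integers i, j > 0 such that i² + j² = 149.
Trying i = 7: j² = 149 - 7² = 149 - 49 = 100
j = 10
Check: 7² + 10² = 49 + 100 = 149 ✓

149 = 7² + 10²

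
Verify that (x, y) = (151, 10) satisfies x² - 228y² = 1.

Compute x² = 151² = 22801
Compute 228y² = 228·10² = 228·100 = 22800
x² - 228y² = 22801 - 22800 = 1
Since this equals 1, (151, 10) is a solution.

Yes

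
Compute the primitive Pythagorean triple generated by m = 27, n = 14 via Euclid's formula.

a = m² - n² = 729 - 196 = 533
b = 2mn = 2·27·14 = 756
c = m² + n² = 729 + 196 = 925
Verify: 533² + 756² = 284089 + 571536 = 855625 = 925² ✓

(533, 756, 925)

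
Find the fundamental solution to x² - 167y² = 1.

We seek the smallest positive integers (x, y) with x² - 167y² = 1, i.e., x² = 167y² + 1.
Try successive y values:
y = 1: x² = 167·1² + 1 = 168, not a perfect square
y = 2: x² = 167·2² + 1 = 669, not a perfect square
y = 3: x² = 167·3² + 1 = 1504, not a perfect square
... continuing the search (or via continued fractions) ...
y = 13: x² = 167·13² + 1 = 28224, x = 168 ✓

Verify: 168² - 167·13² = 28224 - 28223 = 1 ✓

x = 168, y = 13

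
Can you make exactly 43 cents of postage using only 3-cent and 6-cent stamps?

We need non-negative x, y with 3x + 6y = 43.
gcd(3, 6) = 3, and 3 does not divide 43.
No integer solutions exist, so certainly no non-negative ones.

No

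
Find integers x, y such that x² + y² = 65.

We need to find integers x, y > 0 such that x² + y² = 65.
Trying x = 1: y² = 65 - 1² = 65 - 1 = 64
y = 8
Check: 1² + 8² = 1 + 64 = 65 ✓

65 = 1² + 8²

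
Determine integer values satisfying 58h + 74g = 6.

Step 1: Check solvability.
gcd(58, 74) = 2
Since 2 divides 6, solutions exist.

Step 2: Apply extended Euclidean algorithm to find gcd.
We find integers such that 58*x0 + 74*y0 = 2

Step 3: Scale the particular solution.
Multiply by 6/2 = 3:
h = -42, g = 33

Step 4: Verify.
58*(-42) + 74*(33) = 6 = 6 ✓

h = -42, g = 33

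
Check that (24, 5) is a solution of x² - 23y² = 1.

Compute x² = 24² = 576
Compute 23y² = 23·5² = 23·25 = 575
x² - 23y² = 576 - 575 = 1
Since this equals 1, (24, 5) is a solution.

Yes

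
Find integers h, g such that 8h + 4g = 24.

Step 1: Check solvability.
gcd(8, 4) = 4
Since 4 divides 24, solutions exist.

Step 2: Apply extended Euclidean algorithm to find gcd.
We find integers such that 8*x0 + 4*y0 = 4

Step 3: Scale the particular solution.
Multiply by 24/4 = 6:
h = 0, g = 6

Step 4: Verify.
8*(0) + 4*(6) = 24 = 24 ✓

h = 0, g = 6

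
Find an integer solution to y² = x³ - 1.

Try small integer x values and check whether x³ - 1 is a perfect square.
x = 1: x³ - 1 = 1³ - 1 = 1 - 1 = 0
Is 0 a perfect square? 0² = 0 ✓
So (x, y) = (1, 0) is a solution.

x = 1, y = 0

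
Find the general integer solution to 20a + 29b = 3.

Step 1: Compute gcd(20, 29) = 1.
Since 1 divides 3, solutions exist.

Step 2: Find a particular solution using extended Euclidean algorithm.
We get a₀ = -39, b₀ = 27.
Check: 20*-39 + 29*27 = 3 = 3 ✓

Step 3: Write the general solution.
a = -39 + (29/1)t = -39 + 29t
b = 27 - (20/1)t = 27 - 20t
for any integer t.

a = -39 + 29t, b = 27 - 20t for integer t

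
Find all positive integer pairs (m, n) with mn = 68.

The positive divisors of 68 are: 1, 2, 4, 17, 34, 68.
Each divisor d gives the pair (d, 68/d):
(1, 68), (2, 34), (4, 17), (17, 4), (34, 2), (68, 1)

(1, 68), (2, 34), (4, 17), (17, 4), (34, 2), (68, 1)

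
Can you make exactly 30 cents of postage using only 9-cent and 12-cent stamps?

We need non-negative x, y with 9x + 12y = 30.
gcd(9, 12) = 3 divides 30, so integer solutions exist.
Search for a non-negative one: x = 2 gives 12y = 30 - 18 = 12, so y = 1.
Check: 9·2 + 12·1 = 30 ✓

Yes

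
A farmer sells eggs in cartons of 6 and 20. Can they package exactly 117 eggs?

We need non-negative a, b with 6a + 20b = 117.
gcd(6, 20) = 2, and 2 does not divide 117.
No integer solutions exist.

No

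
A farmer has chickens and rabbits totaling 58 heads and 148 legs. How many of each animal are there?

Let c = chickens, r = rabbits.
Heads: c + r = 58
Legs: 2c + 4r = 148
From the first equation, c = 58 - r. Substitute:
2(58 - r) + 4r = 148
116 + 2r = 148
r = (148 - 116)/2 = 16
c = 58 - 16 = 42

Chickens: 42, Rabbits: 16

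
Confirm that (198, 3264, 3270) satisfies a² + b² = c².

Compute a² + b² = 198² + 3264² = 39204 + 10653696 = 10692900
Compute c² = 3270² = 10692900
Since 10692900 = 10692900, confirmed.

Yes, it is a Pythagorean triple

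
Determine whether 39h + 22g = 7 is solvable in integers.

Step 1: Compute gcd(39, 22).
gcd(39, 22) = 1

Step 2: Check divisibility.
Does 1 divide 7? 7 = 1 x 7, so yes.

By the theorem on linear Diophantine equations, 39h + 22g = 7 has integer solutions if and only if gcd(39, 22) divides 7. Since 1 | 7, solutions exist.

Yes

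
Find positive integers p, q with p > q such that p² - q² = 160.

Factor: p² - q² = (p+q)(p-q) = 160.
We need two factors of 160 with the same parity.
Use p+q = 80 and p-q = 2 (product 80·2 = 160).
Adding: 2p = 82, so p = 41.
Subtracting: 2q = 78, so q = 39.
Check: 41² - 39² = 1681 - 1521 = 160 ✓

p = 41, q = 39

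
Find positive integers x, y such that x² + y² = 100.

Search for x with 100 - x² a perfect square.
x = 6: 100 - 6² = 100 - 36 = 64 = 8² ✓
So x = 6, y = 8.

x = 6, y = 8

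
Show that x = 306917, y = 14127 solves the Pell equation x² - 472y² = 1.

Compute x² = 306917² = 94198044889
Compute 472y² = 472·14127² = 472·199572129 = 94198044888
x² - 472y² = 94198044889 - 94198044888 = 1
Since this equals 1, (306917, 14127) is a solution.

Yes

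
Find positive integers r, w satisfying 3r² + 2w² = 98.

Try small values of r and check whether (98 - 3r²)/2 is a perfect square.
r = 4: 3·4² = 48, so 2w² = 98 - 48 = 50, giving w² = 25, w = 5.
Check: 3·4² + 2·5² = 48 + 50 = 98 ✓

r = 4, w = 5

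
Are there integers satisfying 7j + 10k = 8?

Step 1: Compute gcd(7, 10).
gcd(7, 10) = 1

Step 2: Check divisibility.
Does 1 divide 8? 8 = 1 x 8, so yes.

By the theorem on linear Diophantine equations, 7j + 10k = 8 has integer solutions if and only if gcd(7, 10) divides 8. Since 1 | 8, solutions exist.

Yes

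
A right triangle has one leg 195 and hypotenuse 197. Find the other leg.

b² = c² - a² = 38809 - 38025 = 784
b = 28

28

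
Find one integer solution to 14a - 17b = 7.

Step 1: Check solvability.
gcd(14, 17) = 1
Since 1 divides 7, solutions exist.

Step 2: Apply extended Euclidean algorithm to find gcd.
We find integers such that 14*x0 + 17*y0 = 1

Step 3: Scale the particular solution.
Multiply by 7/1 = 7:
a = -42, b = -35

Step 4: Verify.
14*(-42) - 17*(-35) = 7 = 7 ✓

a = -42, b = -35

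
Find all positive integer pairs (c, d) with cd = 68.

The positive divisors of 68 are: 1, 2, 4, 17, 34, 68.
Each divisor d gives the pair (d, 68/d):
(1, 68), (2, 34), (4, 17), (17, 4), (34, 2), (68, 1)

(1, 68), (2, 34), (4, 17), (17, 4), (34, 2), (68, 1)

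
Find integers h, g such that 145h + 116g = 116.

Step 1: Check solvability.
gcd(145, 116) = 29
Since 29 divides 116, solutions exist.

Step 2: Apply extended Euclidean algorithm to find gcd.
We find integers such that 145*x0 + 116*y0 = 29

Step 3: Scale the particular solution.
Multiply by 116/29 = 4:
h = 4, g = -4

Step 4: Verify.
145*(4) + 116*(-4) = 116 = 116 ✓

h = 4, g = -4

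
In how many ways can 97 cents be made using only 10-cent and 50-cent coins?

We need non-negative integers (x, y) with 10x + 50y = 97.
For each x from 0 to 9, check if (97 - 10x) is a non-negative multiple of 50.
Solutions (x, y): none
Count: 0

0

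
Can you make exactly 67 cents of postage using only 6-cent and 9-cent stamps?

We need non-negative x, y with 6x + 9y = 67.
gcd(6, 9) = 3, and 3 does not divide 67.
No integer solutions exist, so certainly no non-negative ones.

No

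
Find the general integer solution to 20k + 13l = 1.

Step 1: Compute gcd(20, 13) = 1.
Since 1 divides 1, solutions exist.

Step 2: Find a particular solution using extended Euclidean algorithm.
We get k₀ = 2, l₀ = -3.
Check: 20*2 + 13*-3 = 1 = 1 ✓

Step 3: Write the general solution.
k = 2 + (13/1)t = 2 + 13t
l = -3 - (20/1)t = -3 - 20t
for any integer t.

k = 2 + 13t, l = -3 - 20t for integer t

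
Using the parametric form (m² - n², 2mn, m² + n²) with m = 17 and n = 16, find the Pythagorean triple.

a = m² - n² = 289 - 256 = 33
b = 2mn = 2·17·16 = 544
c = m² + n² = 289 + 256 = 545
Verify: 33² + 544² = 1089 + 295936 = 297025 = 545² ✓

(33, 544, 545)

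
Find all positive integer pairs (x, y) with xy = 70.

The positive divisors of 70 are: 1, 2, 5, 7, 10, 14, 35, 70.
Each divisor d gives the pair (d, 70/d):
(1, 70), (2, 35), (5, 14), (7, 10), (10, 7), (14, 5), (35, 2), (70, 1)

(1, 70), (2, 35), (5, 14), (7, 10), (10, 7), (14, 5), (35, 2), (70, 1)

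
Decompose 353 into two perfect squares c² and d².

We need to find integers c, d > 0 such that c² + d² = 353.
Trying c = 8: d² = 353 - 8² = 353 - 64 = 289
d = 17
Check: 8² + 17² = 64 + 289 = 353 ✓

353 = 8² + 17²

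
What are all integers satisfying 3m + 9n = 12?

Step 1: Compute gcd(3, 9) = 3.
Since 3 divides 12, solutions exist.

Step 2: Find a particular solution using extended Euclidean algorithm.
We get m₀ = 4, n₀ = 0.
Check: 3*4 + 9*0 = 12 = 12 ✓

Step 3: Write the general solution.
m = 4 + (9/3)t = 4 + 3t
n = 0 - (3/3)t = 0 - 1t
for any integer t.

m = 4 + 3t, n = 0 - 1t for integer t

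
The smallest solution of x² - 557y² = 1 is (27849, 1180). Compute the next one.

Solutions to x² - Dy² = 1 are generated by powers of (x₀ + y₀√D).
The next solution satisfies x₁ + y₁√557 = (x₀ + y₀√557)², giving:
x₁ = x₀² + 557y₀² = 27849² + 557·1180² = 775566801 + 775566800 = 1551133601
y₁ = 2x₀y₀ = 2·27849·1180 = 65723640

Verify: 1551133601² - 557·65723640² = 2406015448151227201 - 2406015448151227200 = 1 ✓

x = 1551133601, y = 65723640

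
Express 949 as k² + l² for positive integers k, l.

We need to find integers k, l > 0 such that k² + l² = 949.
Trying k = 7: l² = 949 - 7² = 949 - 49 = 900
l = 30
Check: 7² + 30² = 49 + 900 = 949 ✓

949 = 7² + 30²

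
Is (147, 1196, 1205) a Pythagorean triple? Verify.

Compute a² + b² = 147² + 1196² = 21609 + 1430416 = 1452025
Compute c² = 1205² = 1452025
Since 1452025 = 1452025, confirmed.

Yes, it is a Pythagorean triple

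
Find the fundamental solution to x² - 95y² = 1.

We seek the smallest positive integers (x, y) with x² - 95y² = 1, i.e., x² = 95y² + 1.
Try successive y values:
y = 1: x² = 95·1² + 1 = 96, not a perfect square
y = 2: x² = 95·2² + 1 = 381, not a perfect square
y = 3: x² = 95·3² + 1 = 856, not a perfect square
... continuing the search (or via continued fractions) ...
y = 4: x² = 95·4² + 1 = 1521, x = 39 ✓

Verify: 39² - 95·4² = 1521 - 1520 = 1 ✓

x = 39, y = 4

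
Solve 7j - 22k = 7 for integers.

Step 1: Check solvability.
gcd(7, 22) = 1
Since 1 divides 7, solutions exist.

Step 2: Apply extended Euclidean algorithm to find gcd.
We find integers such that 7*x0 + 22*y0 = 1

Step 3: Scale the particular solution.
Multiply by 7/1 = 7:
j = -21, k = -7

Step 4: Verify.
7*(-21) - 22*(-7) = 7 = 7 ✓

j = -21, k = -7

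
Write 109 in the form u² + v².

We need to find integers u, v > 0 such that u² + v² = 109.
Trying u = 3: v² = 109 - 3² = 109 - 9 = 100
v = 10
Check: 3² + 10² = 9 + 100 = 109 ✓

109 = 3² + 10²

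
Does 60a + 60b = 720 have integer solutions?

Step 1: Compute gcd(60, 60).
gcd(60, 60) = 60

Step 2: Check divisibility.
Does 60 divide 720? 720 = 60 x 12, so yes.

By the theorem on linear Diophantine equations, 60a + 60b = 720 has integer solutions if and only if gcd(60, 60) divides 720. Since 60 | 720, solutions exist.

Yes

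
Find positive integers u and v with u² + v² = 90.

We need to find integers u, v > 0 such that u² + v² = 90.
Trying u = 3: v² = 90 - 3² = 90 - 9 = 81
v = 9
Check: 3² + 9² = 9 + 81 = 90 ✓

90 = 3² + 9²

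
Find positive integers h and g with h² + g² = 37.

We need to find integers h, g > 0 such that h² + g² = 37.
Trying h = 1: g² = 37 - 1² = 37 - 1 = 36
g = 6
Check: 1² + 6² = 1 + 36 = 37 ✓

37 = 1² + 6²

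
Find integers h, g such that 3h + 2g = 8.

Step 1: Check solvability.
gcd(3, 2) = 1
Since 1 divides 8, solutions exist.

Step 2: Apply extended Euclidean algorithm to find gcd.
We find integers such that 3*x0 + 2*y0 = 1

Step 3: Scale the particular solution.
Multiply by 8/1 = 8:
h = 8, g = -8

Step 4: Verify.
3*(8) + 2*(-8) = 8 = 8 ✓

h = 8, g = -8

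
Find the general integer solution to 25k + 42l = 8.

Step 1: Compute gcd(25, 42) = 1.
Since 1 divides 8, solutions exist.

Step 2: Find a particular solution using extended Euclidean algorithm.
We get k₀ = -40, l₀ = 24.
Check: 25*-40 + 42*24 = 8 = 8 ✓

Step 3: Write the general solution.
k = -40 + (42/1)t = -40 + 42t
l = 24 - (25/1)t = 24 - 25t
for any integer t.

k = -40 + 42t, l = 24 - 25t for integer t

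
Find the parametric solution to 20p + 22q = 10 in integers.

Step 1: Compute gcd(20, 22) = 2.
Since 2 divides 10, solutions exist.

Step 2: Find a particular solution using extended Euclidean algorithm.
We get p₀ = -5, q₀ = 5.
Check: 20*-5 + 22*5 = 10 = 10 ✓

Step 3: Write the general solution.
p = -5 + (22/2)t = -5 + 11t
q = 5 - (20/2)t = 5 - 10t
for any integer t.

p = -5 + 11t, q = 5 - 10t for integer t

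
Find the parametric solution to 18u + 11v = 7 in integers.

Step 1: Compute gcd(18, 11) = 1.
Since 1 divides 7, solutions exist.

Step 2: Find a particular solution using extended Euclidean algorithm.
We get u₀ = -21, v₀ = 35.
Check: 18*-21 + 11*35 = 7 = 7 ✓

Step 3: Write the general solution.
u = -21 + (11/1)t = -21 + 11t
v = 35 - (18/1)t = 35 - 18t
for any integer t.

u = -21 + 11t, v = 35 - 18t for integer t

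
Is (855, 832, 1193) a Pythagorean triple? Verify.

Compute a² + b² = 855² + 832² = 731025 + 692224 = 1423249
Compute c² = 1193² = 1423249
Since 1423249 = 1423249, confirmed.

Yes, it is a Pythagorean triple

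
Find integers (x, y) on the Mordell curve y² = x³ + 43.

Try small integer x values and check whether x³ + 43 is a perfect square.
x = -3: x³ + 43 = -3³ + 43 = -27 + 43 = 16
Is 16 a perfect square? 4² = 16 ✓
So (x, y) = (-3, -4) is a solution.

x = -3, y = -4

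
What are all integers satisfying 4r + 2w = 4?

Step 1: Compute gcd(4, 2) = 2.
Since 2 divides 4, solutions exist.

Step 2: Find a particular solution using extended Euclidean algorithm.
We get r₀ = 0, w₀ = 2.
Check: 4*0 + 2*2 = 4 = 4 ✓

Step 3: Write the general solution.
r = 0 + (2/2)t = 0 + 1t
w = 2 - (4/2)t = 2 - 2t
for any integer t.

r = 0 + 1t, w = 2 - 2t for integer t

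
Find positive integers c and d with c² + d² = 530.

We need to find integers c, d > 0 such that c² + d² = 530.
Trying c = 1: d² = 530 - 1² = 530 - 1 = 529
d = 23
Check: 1² + 23² = 1 + 529 = 530 ✓

530 = 1² + 23²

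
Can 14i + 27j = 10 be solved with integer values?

Step 1: Compute gcd(14, 27).
gcd(14, 27) = 1

Step 2: Check divisibility.
Does 1 divide 10? 10 = 1 x 10, so yes.

By the theorem on linear Diophantine equations, 14i + 27j = 10 has integer solutions if and only if gcd(14, 27) divides 10. Since 1 | 10, solutions exist.

Yes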